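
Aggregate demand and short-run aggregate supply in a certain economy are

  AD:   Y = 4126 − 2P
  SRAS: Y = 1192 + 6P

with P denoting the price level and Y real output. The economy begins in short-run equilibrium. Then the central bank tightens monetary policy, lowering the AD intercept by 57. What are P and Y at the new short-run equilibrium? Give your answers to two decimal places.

P = 359.63, Y = 3349.75

This is a negative demand shock: AD shifts left.
New AD: Y = 4069 − 2P.
Set AD = SRAS: 4069 − 2P = 1192 + 6P, so 2877 = 8P and P = 359.63.
Substituting into AD, Y = 3349.75.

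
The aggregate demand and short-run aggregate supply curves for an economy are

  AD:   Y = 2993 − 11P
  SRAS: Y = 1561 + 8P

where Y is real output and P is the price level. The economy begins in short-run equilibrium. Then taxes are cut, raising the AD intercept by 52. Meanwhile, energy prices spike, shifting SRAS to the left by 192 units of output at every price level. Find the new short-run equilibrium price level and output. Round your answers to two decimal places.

After both shocks: AD is Y = 3045 − 11P and SRAS is Y = 1369 + 8P.
Setting them equal: 1676 = 19P, so P = 88.21.
Substituting into AD, Y = 2074.68.

P = 88.21, Y = 2074.68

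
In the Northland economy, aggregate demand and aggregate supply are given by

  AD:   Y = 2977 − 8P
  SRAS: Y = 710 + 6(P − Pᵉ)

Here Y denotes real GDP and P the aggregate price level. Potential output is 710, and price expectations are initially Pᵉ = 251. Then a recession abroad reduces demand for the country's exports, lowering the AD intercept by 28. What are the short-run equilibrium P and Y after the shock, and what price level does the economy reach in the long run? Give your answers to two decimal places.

AD shifts left: new AD is Y = 2949 − 8P. With Pᵉ = 251, SRAS is Y = 6P − 796.
Short run: 2949 − 8P = 6P − 796 gives 3745 = 14P, so P = 267.50 and Y = 2949 − 8P = 809.00.
Y = 809.00 is above potential 710; expectations adjust and SRAS shifts left until Y = 710.
Long run: on the new AD curve, 710 = 2949 − 8P gives P = 279.88.

Short run: P = 267.50, Y = 809.00. Long run: P = 279.88.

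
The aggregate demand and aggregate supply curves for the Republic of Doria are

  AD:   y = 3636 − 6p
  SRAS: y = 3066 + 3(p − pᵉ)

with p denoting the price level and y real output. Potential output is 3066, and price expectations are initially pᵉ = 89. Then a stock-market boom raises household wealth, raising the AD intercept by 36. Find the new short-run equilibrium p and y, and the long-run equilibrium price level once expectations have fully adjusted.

Short run: p = 97, y = 3090. Long run: p = 101.

AD shifts right: new AD is y = 3672 − 6p. With pᵉ = 89, SRAS is y = 2799 + 3p.
Short run: 3672 − 6p = 2799 + 3p gives 873 = 9p, so p = 97 and y = 3672 − 6·97 = 3090.
y = 3090 is above potential 3066; expectations adjust and SRAS shifts left until y = 3066.
Long run: on the new AD curve, 3066 = 3672 − 6p gives p = 101.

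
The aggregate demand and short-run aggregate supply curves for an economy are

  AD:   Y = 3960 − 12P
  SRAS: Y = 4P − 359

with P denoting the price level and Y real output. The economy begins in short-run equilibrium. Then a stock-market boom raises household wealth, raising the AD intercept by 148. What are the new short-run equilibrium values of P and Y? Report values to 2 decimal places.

This is a positive demand shock: AD shifts right.
New AD: Y = 4108 − 12P.
Set AD = SRAS: 4108 − 12P = 4P − 359, so 4467 = 16P and P = 279.19.
Substituting into AD, Y = 757.75.

P = 279.19, Y = 757.75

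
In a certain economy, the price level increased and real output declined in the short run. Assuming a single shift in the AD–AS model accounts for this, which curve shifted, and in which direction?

P rose and Y fell. An AD shift moves P and Y in the same direction; an SRAS shift moves them in opposite directions.
Here P and Y moved in opposite directions, so the SRAS curve shifted.
Since Y fell, SRAS shifted left.

SRAS shifted left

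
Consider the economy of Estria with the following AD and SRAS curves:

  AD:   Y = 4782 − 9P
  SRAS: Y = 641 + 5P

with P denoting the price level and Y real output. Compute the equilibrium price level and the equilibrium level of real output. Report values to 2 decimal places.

Set AD = SRAS: 4782 − 9P = 641 + 5P, so 4141 = 14P and P = 295.79.
Substituting into AD, Y = 4782 − 9P = 2119.93.

P = 295.79, Y = 2119.93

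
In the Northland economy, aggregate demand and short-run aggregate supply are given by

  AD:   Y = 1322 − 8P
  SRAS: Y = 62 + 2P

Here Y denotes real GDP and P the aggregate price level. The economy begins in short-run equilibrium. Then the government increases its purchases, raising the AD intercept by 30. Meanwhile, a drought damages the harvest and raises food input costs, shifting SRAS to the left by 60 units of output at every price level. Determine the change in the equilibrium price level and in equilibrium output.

After both shocks: AD is Y = 1352 − 8P and SRAS is Y = 2 + 2P.
Setting them equal: 1350 = 10P, so P = 135.
Y = 1352 − 8·135 = 272.
Initially P = 126, Y = 314, so ΔP = +9 and ΔY = -42.

ΔP = +9, ΔY = -42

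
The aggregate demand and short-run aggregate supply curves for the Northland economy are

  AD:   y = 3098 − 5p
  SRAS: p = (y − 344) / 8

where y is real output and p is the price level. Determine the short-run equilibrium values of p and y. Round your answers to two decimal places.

p = 211.85, y = 2038.77

Rearrange SRAS to y = 344 + 8p.
Set AD = SRAS: 3098 − 5p = 344 + 8p, so 2754 = 13p and p = 211.85.
Substituting into AD, y = 3098 − 5p = 2038.77.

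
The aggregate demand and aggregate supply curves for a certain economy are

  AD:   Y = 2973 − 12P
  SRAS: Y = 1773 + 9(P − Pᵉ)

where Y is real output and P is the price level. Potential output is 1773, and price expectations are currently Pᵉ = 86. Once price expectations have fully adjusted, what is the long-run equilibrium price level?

Short run: with Pᵉ = 86, SRAS is Y = 999 + 9P. Setting AD = SRAS gives 1974 = 21P, so P = 94 and Y = 2973 − 12·94 = 1845.
Output 1845 is above potential 1773, so over time expected prices rise and SRAS shifts left until Y returns to 1773.
Long run: Y = 1773 on the AD curve gives 1773 = 2973 − 12P, so P = 100.

Long-run P = 100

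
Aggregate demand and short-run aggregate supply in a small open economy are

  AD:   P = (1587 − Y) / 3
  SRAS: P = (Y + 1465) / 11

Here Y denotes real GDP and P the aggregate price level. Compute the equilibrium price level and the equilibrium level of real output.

P = 218, Y = 933

Rearrange AD to Y = 1587 − 3P.
Rearrange SRAS to Y = 11P − 1465.
Set AD = SRAS: 1587 − 3P = 11P − 1465, so 3052 = 14P and P = 218.
Then Y = 1587 − 3·218 = 933.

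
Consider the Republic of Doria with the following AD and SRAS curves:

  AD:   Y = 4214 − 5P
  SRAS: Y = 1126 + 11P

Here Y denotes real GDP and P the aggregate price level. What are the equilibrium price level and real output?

Set AD = SRAS: 4214 − 5P = 1126 + 11P, so 3088 = 16P and P = 193.
Then Y = 4214 − 5·193 = 3249.

P = 193, Y = 3249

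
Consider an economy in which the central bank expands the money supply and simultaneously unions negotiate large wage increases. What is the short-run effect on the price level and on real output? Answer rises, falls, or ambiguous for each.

The first event is a positive demand shock: AD shifts right, which by itself pushes P up and Y up.
The second is an adverse supply shock: SRAS shifts left, which by itself pushes P up and Y down.
Both shocks push P up, so P rises. The two shocks push Y in opposite directions, so the effect on Y is ambiguous.

Price level: rises; output: ambiguous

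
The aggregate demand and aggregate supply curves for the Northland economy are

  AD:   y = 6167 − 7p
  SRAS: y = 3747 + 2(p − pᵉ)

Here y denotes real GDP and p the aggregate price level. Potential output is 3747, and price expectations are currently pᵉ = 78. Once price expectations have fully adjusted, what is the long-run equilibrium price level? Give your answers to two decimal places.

Short run: with pᵉ = 78, SRAS is y = 3591 + 2p. Setting AD = SRAS gives 2576 = 9p, so p = 286.22 and y = 6167 − 7p = 4163.44.
Output 4163.44 is above potential 3747, so over time expected prices rise and SRAS shifts left until y returns to 3747.
Long run: y = 3747 on the AD curve gives 3747 = 6167 − 7p, so p = 345.71.

Long-run p = 345.71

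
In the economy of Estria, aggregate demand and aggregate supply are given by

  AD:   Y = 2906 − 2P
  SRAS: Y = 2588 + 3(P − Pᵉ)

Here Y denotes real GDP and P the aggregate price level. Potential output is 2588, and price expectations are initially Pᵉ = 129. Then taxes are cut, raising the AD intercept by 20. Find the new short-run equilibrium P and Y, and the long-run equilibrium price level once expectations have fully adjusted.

AD shifts right: new AD is Y = 2926 − 2P. With Pᵉ = 129, SRAS is Y = 2201 + 3P.
Short run: 2926 − 2P = 2201 + 3P gives 725 = 5P, so P = 145 and Y = 2926 − 2·145 = 2636.
Y = 2636 is above potential 2588; expectations adjust and SRAS shifts left until Y = 2588.
Long run: on the new AD curve, 2588 = 2926 − 2P gives P = 169.

Short run: P = 145, Y = 2636. Long run: P = 169.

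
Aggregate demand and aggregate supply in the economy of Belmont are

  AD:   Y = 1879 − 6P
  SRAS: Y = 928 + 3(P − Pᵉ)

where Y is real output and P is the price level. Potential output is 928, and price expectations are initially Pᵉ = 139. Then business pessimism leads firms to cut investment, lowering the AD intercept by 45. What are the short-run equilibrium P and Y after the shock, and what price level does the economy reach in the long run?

Short run: P = 147, Y = 952. Long run: P = 151.

AD shifts left: new AD is Y = 1834 − 6P. With Pᵉ = 139, SRAS is Y = 511 + 3P.
Short run: 1834 − 6P = 511 + 3P gives 1323 = 9P, so P = 147 and Y = 1834 − 6·147 = 952.
Y = 952 is above potential 928; expectations adjust and SRAS shifts left until Y = 928.
Long run: on the new AD curve, 928 = 1834 − 6P gives P = 151.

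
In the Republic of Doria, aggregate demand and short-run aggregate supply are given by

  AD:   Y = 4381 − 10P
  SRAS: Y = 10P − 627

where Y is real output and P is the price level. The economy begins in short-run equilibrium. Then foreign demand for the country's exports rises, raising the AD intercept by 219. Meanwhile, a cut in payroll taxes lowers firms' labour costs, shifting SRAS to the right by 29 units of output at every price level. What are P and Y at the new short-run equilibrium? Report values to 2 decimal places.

After both shocks: AD is Y = 4600 − 10P and SRAS is Y = 10P − 598.
Setting them equal: 5198 = 20P, so P = 259.90.
Substituting into AD, Y = 2001.00.

P = 259.90, Y = 2001.00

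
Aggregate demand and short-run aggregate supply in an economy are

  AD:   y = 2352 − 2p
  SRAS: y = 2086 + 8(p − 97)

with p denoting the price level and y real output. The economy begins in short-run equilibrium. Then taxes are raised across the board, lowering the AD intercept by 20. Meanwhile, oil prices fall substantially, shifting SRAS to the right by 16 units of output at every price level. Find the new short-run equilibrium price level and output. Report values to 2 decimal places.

p = 100.60, y = 2130.80

After both shocks: AD is y = 2332 − 2p and SRAS is y = 1326 + 8p.
Setting them equal: 1006 = 10p, so p = 100.60.
Substituting into AD, y = 2130.80.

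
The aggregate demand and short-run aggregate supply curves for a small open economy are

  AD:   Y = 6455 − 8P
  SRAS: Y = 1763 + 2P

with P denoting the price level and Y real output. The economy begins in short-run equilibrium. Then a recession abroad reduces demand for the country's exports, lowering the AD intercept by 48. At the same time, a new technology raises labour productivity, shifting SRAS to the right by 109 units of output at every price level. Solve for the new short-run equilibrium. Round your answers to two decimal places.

P = 453.50, Y = 2779.00

After both shocks: AD is Y = 6407 − 8P and SRAS is Y = 1872 + 2P.
Setting them equal: 4535 = 10P, so P = 453.50.
Substituting into AD, Y = 2779.00.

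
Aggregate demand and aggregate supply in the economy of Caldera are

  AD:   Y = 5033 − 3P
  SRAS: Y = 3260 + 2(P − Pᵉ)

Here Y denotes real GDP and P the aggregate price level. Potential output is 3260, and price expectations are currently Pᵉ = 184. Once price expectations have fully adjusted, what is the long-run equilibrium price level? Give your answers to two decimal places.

Short run: with Pᵉ = 184, SRAS is Y = 2892 + 2P. Setting AD = SRAS gives 2141 = 5P, so P = 428.20 and Y = 5033 − 3P = 3748.40.
Output 3748.40 is above potential 3260, so over time expected prices rise and SRAS shifts left until Y returns to 3260.
Long run: Y = 3260 on the AD curve gives 3260 = 5033 − 3P, so P = 591.00.

Long-run P = 591.00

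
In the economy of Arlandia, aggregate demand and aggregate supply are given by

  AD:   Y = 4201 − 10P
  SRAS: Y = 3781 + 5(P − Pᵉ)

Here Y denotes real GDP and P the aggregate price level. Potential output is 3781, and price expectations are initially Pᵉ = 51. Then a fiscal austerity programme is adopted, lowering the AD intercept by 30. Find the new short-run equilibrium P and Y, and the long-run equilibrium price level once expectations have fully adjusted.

Short run: P = 43, Y = 3741. Long run: P = 39.

AD shifts left: new AD is Y = 4171 − 10P. With Pᵉ = 51, SRAS is Y = 3526 + 5P.
Short run: 4171 − 10P = 3526 + 5P gives 645 = 15P, so P = 43 and Y = 4171 − 10·43 = 3741.
Y = 3741 is below potential 3781; expectations adjust and SRAS shifts right until Y = 3781.
Long run: on the new AD curve, 3781 = 4171 − 10P gives P = 39.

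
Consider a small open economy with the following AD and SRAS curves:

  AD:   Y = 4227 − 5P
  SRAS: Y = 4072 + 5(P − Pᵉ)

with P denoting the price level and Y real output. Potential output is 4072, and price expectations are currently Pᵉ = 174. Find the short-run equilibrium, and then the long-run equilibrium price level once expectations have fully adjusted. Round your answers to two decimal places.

Short run: P = 102.50, Y = 3714.50. Long run: P = 31.00.

Short run: with Pᵉ = 174, SRAS is Y = 3202 + 5P. Setting AD = SRAS gives 1025 = 10P, so P = 102.50 and Y = 4227 − 5P = 3714.50.
Output 3714.50 is below potential 4072, so over time expected prices fall and SRAS shifts right until Y returns to 4072.
Long run: Y = 4072 on the AD curve gives 4072 = 4227 − 5P, so P = 31.00.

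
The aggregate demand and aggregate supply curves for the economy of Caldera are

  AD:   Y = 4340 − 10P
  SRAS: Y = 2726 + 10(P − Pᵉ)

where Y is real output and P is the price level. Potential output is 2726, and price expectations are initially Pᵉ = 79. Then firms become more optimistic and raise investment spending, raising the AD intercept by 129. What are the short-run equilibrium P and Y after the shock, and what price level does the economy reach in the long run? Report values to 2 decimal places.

Short run: P = 126.65, Y = 3202.50. Long run: P = 174.30.

AD shifts right: new AD is Y = 4469 − 10P. With Pᵉ = 79, SRAS is Y = 1936 + 10P.
Short run: 4469 − 10P = 1936 + 10P gives 2533 = 20P, so P = 126.65 and Y = 4469 − 10P = 3202.50.
Y = 3202.50 is above potential 2726; expectations adjust and SRAS shifts left until Y = 2726.
Long run: on the new AD curve, 2726 = 4469 − 10P gives P = 174.30.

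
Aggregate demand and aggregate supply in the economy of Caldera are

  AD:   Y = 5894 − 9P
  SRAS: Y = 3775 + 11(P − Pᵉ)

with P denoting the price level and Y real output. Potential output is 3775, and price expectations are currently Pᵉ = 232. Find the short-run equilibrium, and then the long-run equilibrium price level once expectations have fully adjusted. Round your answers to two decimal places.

Short run: P = 233.55, Y = 3792.05. Long run: P = 235.44.

Short run: with Pᵉ = 232, SRAS is Y = 1223 + 11P. Setting AD = SRAS gives 4671 = 20P, so P = 233.55 and Y = 5894 − 9P = 3792.05.
Output 3792.05 is above potential 3775, so over time expected prices rise and SRAS shifts left until Y returns to 3775.
Long run: Y = 3775 on the AD curve gives 3775 = 5894 − 9P, so P = 235.44.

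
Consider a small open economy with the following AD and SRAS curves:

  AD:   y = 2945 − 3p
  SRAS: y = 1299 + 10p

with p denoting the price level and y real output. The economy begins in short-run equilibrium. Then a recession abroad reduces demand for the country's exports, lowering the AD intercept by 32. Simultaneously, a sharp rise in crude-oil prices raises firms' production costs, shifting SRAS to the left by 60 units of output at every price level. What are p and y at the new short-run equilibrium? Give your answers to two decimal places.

p = 128.77, y = 2526.69

After both shocks: AD is y = 2913 − 3p and SRAS is y = 1239 + 10p.
Setting them equal: 1674 = 13p, so p = 128.77.
Substituting into AD, y = 2526.69.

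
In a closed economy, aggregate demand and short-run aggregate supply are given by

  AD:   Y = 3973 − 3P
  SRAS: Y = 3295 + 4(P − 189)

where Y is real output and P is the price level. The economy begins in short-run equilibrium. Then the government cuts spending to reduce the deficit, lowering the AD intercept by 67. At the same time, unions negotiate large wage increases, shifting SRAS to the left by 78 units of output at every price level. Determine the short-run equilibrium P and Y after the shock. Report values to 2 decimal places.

After both shocks: AD is Y = 3906 − 3P and SRAS is Y = 2461 + 4P.
Setting them equal: 1445 = 7P, so P = 206.43.
Substituting into AD, Y = 3286.71.

P = 206.43, Y = 3286.71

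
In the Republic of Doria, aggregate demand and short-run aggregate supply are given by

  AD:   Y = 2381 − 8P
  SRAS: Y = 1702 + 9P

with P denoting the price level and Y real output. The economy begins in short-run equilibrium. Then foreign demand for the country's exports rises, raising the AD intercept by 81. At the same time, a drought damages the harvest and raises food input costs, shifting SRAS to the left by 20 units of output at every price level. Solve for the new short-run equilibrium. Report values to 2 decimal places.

P = 45.88, Y = 2094.94

After both shocks: AD is Y = 2462 − 8P and SRAS is Y = 1682 + 9P.
Setting them equal: 780 = 17P, so P = 45.88.
Substituting into AD, Y = 2094.94.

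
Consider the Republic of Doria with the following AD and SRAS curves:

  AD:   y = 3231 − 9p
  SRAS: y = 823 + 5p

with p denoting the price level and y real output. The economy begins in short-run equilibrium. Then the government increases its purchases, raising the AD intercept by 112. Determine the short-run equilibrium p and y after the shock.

p = 180, y = 1723

This is a positive demand shock: AD shifts right.
New AD: y = 3343 − 9p.
Set AD = SRAS: 3343 − 9p = 823 + 5p, so 2520 = 14p and p = 180.
y = 3343 − 9·180 = 1723.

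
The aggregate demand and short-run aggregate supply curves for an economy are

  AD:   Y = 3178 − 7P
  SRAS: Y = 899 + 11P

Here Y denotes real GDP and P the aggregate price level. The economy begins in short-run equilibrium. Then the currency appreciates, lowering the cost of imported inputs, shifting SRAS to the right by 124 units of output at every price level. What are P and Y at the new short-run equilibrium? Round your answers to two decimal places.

This is a positive supply shock: SRAS shifts right.
New SRAS: Y = 1023 + 11P.
Set AD = SRAS: 3178 − 7P = 1023 + 11P, so 2155 = 18P and P = 119.72.
Substituting into AD, Y = 2339.94.

P = 119.72, Y = 2339.94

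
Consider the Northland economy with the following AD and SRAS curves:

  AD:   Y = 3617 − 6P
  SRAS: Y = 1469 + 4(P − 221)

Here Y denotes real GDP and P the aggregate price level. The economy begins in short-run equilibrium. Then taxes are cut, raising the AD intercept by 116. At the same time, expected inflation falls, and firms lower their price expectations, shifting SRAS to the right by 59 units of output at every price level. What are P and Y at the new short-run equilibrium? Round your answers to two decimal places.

After both shocks: AD is Y = 3733 − 6P and SRAS is Y = 644 + 4P.
Setting them equal: 3089 = 10P, so P = 308.90.
Substituting into AD, Y = 1879.60.

P = 308.90, Y = 1879.60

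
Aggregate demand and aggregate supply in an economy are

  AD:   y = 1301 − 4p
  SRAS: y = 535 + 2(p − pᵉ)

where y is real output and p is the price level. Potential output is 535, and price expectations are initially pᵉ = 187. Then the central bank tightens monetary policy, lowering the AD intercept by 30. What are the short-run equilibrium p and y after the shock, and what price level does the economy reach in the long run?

Short run: p = 185, y = 531. Long run: p = 184.

AD shifts left: new AD is y = 1271 − 4p. With pᵉ = 187, SRAS is y = 161 + 2p.
Short run: 1271 − 4p = 161 + 2p gives 1110 = 6p, so p = 185 and y = 1271 − 4·185 = 531.
y = 531 is below potential 535; expectations adjust and SRAS shifts right until y = 535.
Long run: on the new AD curve, 535 = 1271 − 4p gives p = 184.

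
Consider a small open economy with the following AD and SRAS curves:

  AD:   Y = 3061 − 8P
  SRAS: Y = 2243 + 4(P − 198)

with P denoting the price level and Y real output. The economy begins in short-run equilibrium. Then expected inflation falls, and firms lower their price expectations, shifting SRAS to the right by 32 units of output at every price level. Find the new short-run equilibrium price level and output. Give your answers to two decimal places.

This is a positive supply shock: SRAS shifts right.
New SRAS: Y = 1483 + 4P.
Set AD = SRAS: 3061 − 8P = 1483 + 4P, so 1578 = 12P and P = 131.50.
Substituting into AD, Y = 2009.00.

P = 131.50, Y = 2009.00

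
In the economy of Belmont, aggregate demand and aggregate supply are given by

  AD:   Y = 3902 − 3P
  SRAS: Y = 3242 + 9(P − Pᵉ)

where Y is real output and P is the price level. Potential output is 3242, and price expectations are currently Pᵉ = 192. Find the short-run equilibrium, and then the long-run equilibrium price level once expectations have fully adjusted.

Short run: with Pᵉ = 192, SRAS is Y = 1514 + 9P. Setting AD = SRAS gives 2388 = 12P, so P = 199 and Y = 3902 − 3·199 = 3305.
Output 3305 is above potential 3242, so over time expected prices rise and SRAS shifts left until Y returns to 3242.
Long run: Y = 3242 on the AD curve gives 3242 = 3902 − 3P, so P = 220.

Short run: P = 199, Y = 3305. Long run: P = 220.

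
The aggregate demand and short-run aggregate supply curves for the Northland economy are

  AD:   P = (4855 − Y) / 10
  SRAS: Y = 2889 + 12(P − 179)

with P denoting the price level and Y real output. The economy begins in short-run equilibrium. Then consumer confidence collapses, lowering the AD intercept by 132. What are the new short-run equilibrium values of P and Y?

P = 181, Y = 2913

This is a negative demand shock: AD shifts left.
New AD: Y = 4723 − 10P.
SRAS can be written Y = 741 + 12P.
Set AD = SRAS: 4723 − 10P = 741 + 12P, so 3982 = 22P and P = 181.
Y = 4723 − 10·181 = 2913.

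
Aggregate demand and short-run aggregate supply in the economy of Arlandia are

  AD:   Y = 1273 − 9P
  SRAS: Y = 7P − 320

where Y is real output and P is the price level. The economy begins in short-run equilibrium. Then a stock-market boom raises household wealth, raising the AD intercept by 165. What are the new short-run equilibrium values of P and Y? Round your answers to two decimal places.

P = 109.88, Y = 449.13

This is a positive demand shock: AD shifts right.
New AD: Y = 1438 − 9P.
Set AD = SRAS: 1438 − 9P = 7P − 320, so 1758 = 16P and P = 109.88.
Substituting into AD, Y = 449.13.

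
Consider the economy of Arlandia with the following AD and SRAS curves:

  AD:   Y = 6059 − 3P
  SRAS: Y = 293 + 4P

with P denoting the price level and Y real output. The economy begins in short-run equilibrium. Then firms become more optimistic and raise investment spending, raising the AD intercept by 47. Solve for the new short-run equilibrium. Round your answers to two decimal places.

This is a positive demand shock: AD shifts right.
New AD: Y = 6106 − 3P.
Set AD = SRAS: 6106 − 3P = 293 + 4P, so 5813 = 7P and P = 830.43.
Substituting into AD, Y = 3614.71.

P = 830.43, Y = 3614.71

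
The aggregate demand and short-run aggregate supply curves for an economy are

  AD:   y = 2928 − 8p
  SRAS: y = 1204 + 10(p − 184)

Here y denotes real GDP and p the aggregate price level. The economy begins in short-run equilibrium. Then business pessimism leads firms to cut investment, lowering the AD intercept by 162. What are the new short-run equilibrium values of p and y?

This is a negative demand shock: AD shifts left.
New AD: y = 2766 − 8p.
SRAS can be written y = 10p − 636.
Set AD = SRAS: 2766 − 8p = 10p − 636, so 3402 = 18p and p = 189.
y = 2766 − 8·189 = 1254.

p = 189, y = 1254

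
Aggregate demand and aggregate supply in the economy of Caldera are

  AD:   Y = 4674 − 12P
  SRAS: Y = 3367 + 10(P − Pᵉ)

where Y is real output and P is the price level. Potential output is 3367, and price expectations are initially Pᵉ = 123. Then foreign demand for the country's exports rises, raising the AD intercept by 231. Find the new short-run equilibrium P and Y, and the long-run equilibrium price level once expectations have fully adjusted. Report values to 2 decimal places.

AD shifts right: new AD is Y = 4905 − 12P. With Pᵉ = 123, SRAS is Y = 2137 + 10P.
Short run: 4905 − 12P = 2137 + 10P gives 2768 = 22P, so P = 125.82 and Y = 4905 − 12P = 3395.18.
Y = 3395.18 is above potential 3367; expectations adjust and SRAS shifts left until Y = 3367.
Long run: on the new AD curve, 3367 = 4905 − 12P gives P = 128.17.

Short run: P = 125.82, Y = 3395.18. Long run: P = 128.17.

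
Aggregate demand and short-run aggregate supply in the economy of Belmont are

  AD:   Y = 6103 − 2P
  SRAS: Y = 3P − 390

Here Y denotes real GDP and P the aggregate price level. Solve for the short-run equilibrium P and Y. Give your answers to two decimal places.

P = 1298.60, Y = 3505.80

Set AD = SRAS: 6103 − 2P = 3P − 390, so 6493 = 5P and P = 1298.60.
Substituting into AD, Y = 6103 − 2P = 3505.80.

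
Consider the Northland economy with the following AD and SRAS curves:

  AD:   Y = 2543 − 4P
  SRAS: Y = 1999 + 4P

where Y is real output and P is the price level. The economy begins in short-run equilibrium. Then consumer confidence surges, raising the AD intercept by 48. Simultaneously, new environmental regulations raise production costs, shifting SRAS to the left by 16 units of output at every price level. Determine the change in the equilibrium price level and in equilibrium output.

ΔP = +8, ΔY = +16

After both shocks: AD is Y = 2591 − 4P and SRAS is Y = 1983 + 4P.
Setting them equal: 608 = 8P, so P = 76.
Y = 2591 − 4·76 = 2287.
Initially P = 68, Y = 2271, so ΔP = +8 and ΔY = +16.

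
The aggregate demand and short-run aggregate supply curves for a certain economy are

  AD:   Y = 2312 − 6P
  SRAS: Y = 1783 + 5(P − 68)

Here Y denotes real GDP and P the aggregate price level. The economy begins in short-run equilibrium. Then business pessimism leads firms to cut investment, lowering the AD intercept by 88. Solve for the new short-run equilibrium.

P = 71, Y = 1798

This is a negative demand shock: AD shifts left.
New AD: Y = 2224 − 6P.
SRAS can be written Y = 1443 + 5P.
Set AD = SRAS: 2224 − 6P = 1443 + 5P, so 781 = 11P and P = 71.
Y = 2224 − 6·71 = 1798.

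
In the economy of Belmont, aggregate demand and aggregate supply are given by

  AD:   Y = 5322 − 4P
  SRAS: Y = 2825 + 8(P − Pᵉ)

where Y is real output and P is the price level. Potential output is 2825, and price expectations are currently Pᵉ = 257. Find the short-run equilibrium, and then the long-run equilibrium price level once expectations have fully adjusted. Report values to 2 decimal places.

Short run: P = 379.42, Y = 3804.33. Long run: P = 624.25.

Short run: with Pᵉ = 257, SRAS is Y = 769 + 8P. Setting AD = SRAS gives 4553 = 12P, so P = 379.42 and Y = 5322 − 4P = 3804.33.
Output 3804.33 is above potential 2825, so over time expected prices rise and SRAS shifts left until Y returns to 2825.
Long run: Y = 2825 on the AD curve gives 2825 = 5322 − 4P, so P = 624.25.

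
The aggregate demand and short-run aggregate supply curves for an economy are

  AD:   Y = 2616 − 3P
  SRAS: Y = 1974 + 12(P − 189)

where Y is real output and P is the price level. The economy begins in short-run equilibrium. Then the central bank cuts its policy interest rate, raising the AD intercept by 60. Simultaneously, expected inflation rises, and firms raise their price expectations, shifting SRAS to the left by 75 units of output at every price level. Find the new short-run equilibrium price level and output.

After both shocks: AD is Y = 2676 − 3P and SRAS is Y = 12P − 369.
Setting them equal: 3045 = 15P, so P = 203.
Y = 2676 − 3·203 = 2067.

P = 203, Y = 2067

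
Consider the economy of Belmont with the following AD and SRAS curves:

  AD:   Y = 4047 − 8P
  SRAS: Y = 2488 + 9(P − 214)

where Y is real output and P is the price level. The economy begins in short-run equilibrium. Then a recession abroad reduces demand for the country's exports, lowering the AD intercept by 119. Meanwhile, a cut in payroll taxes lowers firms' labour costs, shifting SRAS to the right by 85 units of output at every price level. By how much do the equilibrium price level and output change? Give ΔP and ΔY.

ΔP = -12, ΔY = -23

After both shocks: AD is Y = 3928 − 8P and SRAS is Y = 647 + 9P.
Setting them equal: 3281 = 17P, so P = 193.
Y = 3928 − 8·193 = 2384.
Initially P = 205, Y = 2407, so ΔP = -12 and ΔY = -23.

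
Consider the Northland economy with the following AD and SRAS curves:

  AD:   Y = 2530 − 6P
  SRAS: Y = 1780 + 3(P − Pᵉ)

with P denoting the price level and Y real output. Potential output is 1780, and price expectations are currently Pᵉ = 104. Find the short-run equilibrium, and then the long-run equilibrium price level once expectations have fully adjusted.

Short run: P = 118, Y = 1822. Long run: P = 125.

Short run: with Pᵉ = 104, SRAS is Y = 1468 + 3P. Setting AD = SRAS gives 1062 = 9P, so P = 118 and Y = 2530 − 6·118 = 1822.
Output 1822 is above potential 1780, so over time expected prices rise and SRAS shifts left until Y returns to 1780.
Long run: Y = 1780 on the AD curve gives 1780 = 2530 − 6P, so P = 125.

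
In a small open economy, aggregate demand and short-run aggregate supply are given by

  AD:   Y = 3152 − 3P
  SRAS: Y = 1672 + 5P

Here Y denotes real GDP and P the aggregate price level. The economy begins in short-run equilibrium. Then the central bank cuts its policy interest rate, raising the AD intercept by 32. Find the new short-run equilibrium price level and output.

This is a positive demand shock: AD shifts right.
New AD: Y = 3184 − 3P.
Set AD = SRAS: 3184 − 3P = 1672 + 5P, so 1512 = 8P and P = 189.
Y = 3184 − 3·189 = 2617.

P = 189, Y = 2617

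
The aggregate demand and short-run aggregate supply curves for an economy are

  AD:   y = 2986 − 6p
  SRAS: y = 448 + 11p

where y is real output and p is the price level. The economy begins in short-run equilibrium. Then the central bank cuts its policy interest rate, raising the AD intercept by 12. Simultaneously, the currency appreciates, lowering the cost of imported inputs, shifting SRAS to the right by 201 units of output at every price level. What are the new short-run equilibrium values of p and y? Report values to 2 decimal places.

p = 138.18, y = 2168.94

After both shocks: AD is y = 2998 − 6p and SRAS is y = 649 + 11p.
Setting them equal: 2349 = 17p, so p = 138.18.
Substituting into AD, y = 2168.94.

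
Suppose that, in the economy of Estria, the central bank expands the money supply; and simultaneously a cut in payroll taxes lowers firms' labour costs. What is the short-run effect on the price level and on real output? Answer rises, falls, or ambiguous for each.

Price level: ambiguous; output: rises

The first event is a positive demand shock: AD shifts right, which by itself pushes P up and Y up.
The second is a favourable supply shock: SRAS shifts right, which by itself pushes P down and Y up.
The two shocks push P in opposite directions, so the effect on P is ambiguous. Both shocks push Y up, so Y rises.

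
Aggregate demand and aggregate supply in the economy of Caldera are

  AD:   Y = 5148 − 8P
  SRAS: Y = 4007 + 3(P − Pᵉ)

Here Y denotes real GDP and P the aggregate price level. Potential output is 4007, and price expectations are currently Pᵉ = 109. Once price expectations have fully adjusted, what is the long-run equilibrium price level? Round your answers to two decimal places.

Long-run P = 142.63

Short run: with Pᵉ = 109, SRAS is Y = 3680 + 3P. Setting AD = SRAS gives 1468 = 11P, so P = 133.45 and Y = 5148 − 8P = 4080.36.
Output 4080.36 is above potential 4007, so over time expected prices rise and SRAS shifts left until Y returns to 4007.
Long run: Y = 4007 on the AD curve gives 4007 = 5148 − 8P, so P = 142.63.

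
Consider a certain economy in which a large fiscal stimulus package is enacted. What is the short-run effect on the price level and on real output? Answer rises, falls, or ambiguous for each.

Price level: rises; output: rises

This is a positive demand shock: AD shifts right.
Moving along the upward-sloping SRAS curve, P rises and Y rises.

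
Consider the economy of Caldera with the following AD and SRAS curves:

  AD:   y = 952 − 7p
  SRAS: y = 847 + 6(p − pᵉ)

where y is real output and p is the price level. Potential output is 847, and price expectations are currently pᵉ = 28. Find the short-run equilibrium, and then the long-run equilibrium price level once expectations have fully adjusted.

Short run: p = 21, y = 805. Long run: p = 15.

Short run: with pᵉ = 28, SRAS is y = 679 + 6p. Setting AD = SRAS gives 273 = 13p, so p = 21 and y = 952 − 7·21 = 805.
Output 805 is below potential 847, so over time expected prices fall and SRAS shifts right until y returns to 847.
Long run: y = 847 on the AD curve gives 847 = 952 − 7p, so p = 15.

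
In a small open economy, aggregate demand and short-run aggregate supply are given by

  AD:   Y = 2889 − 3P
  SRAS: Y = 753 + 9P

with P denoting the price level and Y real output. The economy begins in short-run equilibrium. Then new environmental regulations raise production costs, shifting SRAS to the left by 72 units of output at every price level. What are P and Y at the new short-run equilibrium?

This is a negative supply shock: SRAS shifts left.
New SRAS: Y = 681 + 9P.
Set AD = SRAS: 2889 − 3P = 681 + 9P, so 2208 = 12P and P = 184.
Y = 2889 − 3·184 = 2337.

P = 184, Y = 2337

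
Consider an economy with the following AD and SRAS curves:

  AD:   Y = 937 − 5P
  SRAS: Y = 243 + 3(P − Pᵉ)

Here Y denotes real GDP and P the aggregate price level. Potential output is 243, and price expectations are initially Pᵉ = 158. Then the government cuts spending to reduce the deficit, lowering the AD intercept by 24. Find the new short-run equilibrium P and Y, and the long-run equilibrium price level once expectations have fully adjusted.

Short run: P = 143, Y = 198. Long run: P = 134.

AD shifts left: new AD is Y = 913 − 5P. With Pᵉ = 158, SRAS is Y = 3P − 231.
Short run: 913 − 5P = 3P − 231 gives 1144 = 8P, so P = 143 and Y = 913 − 5·143 = 198.
Y = 198 is below potential 243; expectations adjust and SRAS shifts right until Y = 243.
Long run: on the new AD curve, 243 = 913 − 5P gives P = 134.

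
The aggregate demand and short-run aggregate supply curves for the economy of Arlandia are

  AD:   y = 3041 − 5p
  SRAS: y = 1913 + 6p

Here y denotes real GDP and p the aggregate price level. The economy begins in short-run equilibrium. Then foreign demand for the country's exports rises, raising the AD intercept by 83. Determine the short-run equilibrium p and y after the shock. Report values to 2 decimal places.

This is a positive demand shock: AD shifts right.
New AD: y = 3124 − 5p.
Set AD = SRAS: 3124 − 5p = 1913 + 6p, so 1211 = 11p and p = 110.09.
Substituting into AD, y = 2573.55.

p = 110.09, y = 2573.55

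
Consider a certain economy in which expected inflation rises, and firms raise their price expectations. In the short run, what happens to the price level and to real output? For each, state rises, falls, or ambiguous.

Price level: rises; output: falls

This is an adverse supply shock: SRAS shifts left.
Moving along the downward-sloping AD curve, P rises and Y falls.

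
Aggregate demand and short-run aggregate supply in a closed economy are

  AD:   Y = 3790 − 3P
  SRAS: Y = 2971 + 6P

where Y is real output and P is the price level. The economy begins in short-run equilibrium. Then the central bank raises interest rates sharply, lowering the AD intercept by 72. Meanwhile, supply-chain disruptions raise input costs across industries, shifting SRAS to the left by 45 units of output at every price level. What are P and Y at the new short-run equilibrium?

P = 88, Y = 3454

After both shocks: AD is Y = 3718 − 3P and SRAS is Y = 2926 + 6P.
Setting them equal: 792 = 9P, so P = 88.
Y = 3718 − 3·88 = 3454.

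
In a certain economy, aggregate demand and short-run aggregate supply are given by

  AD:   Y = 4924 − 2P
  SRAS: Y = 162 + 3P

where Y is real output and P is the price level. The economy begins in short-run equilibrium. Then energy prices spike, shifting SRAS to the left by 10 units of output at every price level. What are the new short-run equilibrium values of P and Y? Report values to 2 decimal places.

This is a negative supply shock: SRAS shifts left.
New SRAS: Y = 152 + 3P.
Set AD = SRAS: 4924 − 2P = 152 + 3P, so 4772 = 5P and P = 954.40.
Substituting into AD, Y = 3015.20.

P = 954.40, Y = 3015.20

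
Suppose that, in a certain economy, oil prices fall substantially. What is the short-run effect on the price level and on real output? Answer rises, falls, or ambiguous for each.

This is a favourable supply shock: SRAS shifts right.
Moving along the downward-sloping AD curve, P falls and Y rises.

Price level: falls; output: rises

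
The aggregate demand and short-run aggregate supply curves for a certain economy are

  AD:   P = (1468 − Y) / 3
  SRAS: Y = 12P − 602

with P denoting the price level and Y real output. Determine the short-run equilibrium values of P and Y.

P = 138, Y = 1054

Rearrange AD to Y = 1468 − 3P.
Set AD = SRAS: 1468 − 3P = 12P − 602, so 2070 = 15P and P = 138.
Then Y = 1468 − 3·138 = 1054.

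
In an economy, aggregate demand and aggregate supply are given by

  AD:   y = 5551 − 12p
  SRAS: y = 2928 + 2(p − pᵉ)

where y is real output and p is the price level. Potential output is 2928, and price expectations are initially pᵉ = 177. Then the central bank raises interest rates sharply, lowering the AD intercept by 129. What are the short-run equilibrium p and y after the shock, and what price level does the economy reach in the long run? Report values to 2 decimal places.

Short run: p = 203.43, y = 2980.86. Long run: p = 207.83.

AD shifts left: new AD is y = 5422 − 12p. With pᵉ = 177, SRAS is y = 2574 + 2p.
Short run: 5422 − 12p = 2574 + 2p gives 2848 = 14p, so p = 203.43 and y = 5422 − 12p = 2980.86.
y = 2980.86 is above potential 2928; expectations adjust and SRAS shifts left until y = 2928.
Long run: on the new AD curve, 2928 = 5422 − 12p gives p = 207.83.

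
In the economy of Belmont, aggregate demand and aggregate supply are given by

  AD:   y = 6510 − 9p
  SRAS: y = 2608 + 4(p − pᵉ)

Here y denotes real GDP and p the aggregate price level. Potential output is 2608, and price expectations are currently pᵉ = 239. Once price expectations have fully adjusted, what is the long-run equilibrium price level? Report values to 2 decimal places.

Long-run p = 433.56

Short run: with pᵉ = 239, SRAS is y = 1652 + 4p. Setting AD = SRAS gives 4858 = 13p, so p = 373.69 and y = 6510 − 9p = 3146.77.
Output 3146.77 is above potential 2608, so over time expected prices rise and SRAS shifts left until y returns to 2608.
Long run: y = 2608 on the AD curve gives 2608 = 6510 − 9p, so p = 433.56.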